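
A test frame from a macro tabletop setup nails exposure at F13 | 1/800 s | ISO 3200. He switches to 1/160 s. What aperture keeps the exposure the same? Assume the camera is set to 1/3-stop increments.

f/29

Shutter speed: 1/800 → 1/640 → 1/500 → 1/400 → 1/320 → 1/250 → 1/200 → 1/160 — 2 1/3 stops slower (brighter).
Need 2 1/3 stops darker from the aperture: f/13 → f/14 → f/16 → f/18 → f/20 → f/22 → f/25 → f/29.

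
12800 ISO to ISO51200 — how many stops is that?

2 stops

12800 → 25600 → 51200 — count the steps: 2 stops.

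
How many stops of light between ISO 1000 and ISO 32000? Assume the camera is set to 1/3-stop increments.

1000 → 1250 → 1600 → 2000 → 2500 → 3200 → 4000 → 5000 → 6400 → 8000 → 10000 → 12800 → 16000 → 20000 → 25600 → 32000 — count the steps: 15 third-stops = 5 stops.

5 stops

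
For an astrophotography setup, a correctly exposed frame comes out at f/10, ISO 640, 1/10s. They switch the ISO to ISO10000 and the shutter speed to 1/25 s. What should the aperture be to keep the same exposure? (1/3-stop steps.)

f/25

ISO: 640 → 800 → 1000 → 1250 → 1600 → 2000 → 2500 → 3200 → 4000 → 5000 → 6400 → 8000 → 10000 — 4 stops higher (brighter).
Shutter speed: 1/10 → 1/13 → 1/15 → 1/20 → 1/25 — 1 1/3 stops shorter (darker).
Net change so far: 2 2/3 stops brighter. Offset with the aperture: f/10 → f/11 → f/13 → f/14 → f/16 → f/18 → f/20 → f/22 → f/25.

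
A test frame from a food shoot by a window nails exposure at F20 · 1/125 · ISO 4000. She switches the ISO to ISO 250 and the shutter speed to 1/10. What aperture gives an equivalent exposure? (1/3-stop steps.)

ISO: 4000 → 3200 → 2500 → 2000 → 1600 → 1250 → 1000 → 800 → 640 → 500 → 400 → 320 → 250 — 4 stops lower (darker).
Shutter speed: 1/125 → 1/100 → 1/80 → 1/60 → 1/50 → 1/40 → 1/30 → 1/25 → 1/20 → 1/15 → 1/13 → 1/10 — 3 2/3 stops longer (brighter).
Net change so far: 1/3 stop darker. Offset with the aperture: f/20 → f/18.

f/18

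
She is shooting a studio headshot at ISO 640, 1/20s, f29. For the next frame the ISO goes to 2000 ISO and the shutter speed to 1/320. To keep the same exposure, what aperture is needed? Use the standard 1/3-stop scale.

ISO: 640 → 800 → 1000 → 1250 → 1600 → 2000 — 1 2/3 stops higher (brighter).
Shutter speed: 1/20 → 1/25 → 1/30 → 1/40 → 1/50 → 1/60 → 1/80 → 1/100 → 1/125 → 1/160 → 1/200 → 1/250 → 1/320 — 4 stops faster (darker).
Net change so far: 2 1/3 stops darker. Offset with the aperture: f/29 → f/25 → f/22 → f/20 → f/18 → f/16 → f/14 → f/13.

f/13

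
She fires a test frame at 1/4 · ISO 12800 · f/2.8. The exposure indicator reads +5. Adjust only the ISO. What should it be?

Overexposed by 5 stops → need 5 stops darker.
ISO: 12800 → 6400 → 3200 → 1600 → 800 → 400.

ISO 400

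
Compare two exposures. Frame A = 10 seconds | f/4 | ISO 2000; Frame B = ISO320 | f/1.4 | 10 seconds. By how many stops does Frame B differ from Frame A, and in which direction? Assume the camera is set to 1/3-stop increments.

Aperture: f/4 → f/3.5 → f/3.2 → f/2.8 → f/2.5 → f/2.2 → f/2 → f/1.8 → f/1.6 → f/1.4 — 3 stops wider (brighter).
Shutter speed: unchanged.
ISO: 2000 → 1600 → 1250 → 1000 → 800 → 640 → 500 → 400 → 320 — 2 2/3 stops lower (darker).
Net: +3 −2 2/3 = +1/3 stops.

1/3 stop brighter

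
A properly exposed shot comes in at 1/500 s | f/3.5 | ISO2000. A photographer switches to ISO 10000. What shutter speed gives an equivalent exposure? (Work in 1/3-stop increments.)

1/2500s

ISO: 2000 → 2500 → 3200 → 4000 → 5000 → 6400 → 8000 → 10000 — 2 1/3 stops raised (brighter).
Need 2 1/3 stops darker from the shutter speed: 1/500 → 1/640 → 1/800 → 1/1000 → 1/1250 → 1/1600 → 1/2000 → 1/2500.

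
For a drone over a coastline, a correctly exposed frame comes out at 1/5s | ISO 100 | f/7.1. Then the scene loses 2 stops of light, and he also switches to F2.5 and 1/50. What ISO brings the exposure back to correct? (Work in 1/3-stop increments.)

Scene light: 2 stops darker.
Aperture: f/7.1 → f/6.3 → f/5.6 → f/5 → f/4.5 → f/4 → f/3.5 → f/3.2 → f/2.8 → f/2.5 — 3 stops wider (brighter).
Shutter speed: 1/5 → 1/6 → 1/8 → 1/10 → 1/13 → 1/15 → 1/20 → 1/25 → 1/30 → 1/40 → 1/50 — 3 1/3 stops faster (darker).
Net so far: 2 1/3 stops darker. ISO: 100 → 125 → 160 → 200 → 250 → 320 → 400 → 500.

ISO 500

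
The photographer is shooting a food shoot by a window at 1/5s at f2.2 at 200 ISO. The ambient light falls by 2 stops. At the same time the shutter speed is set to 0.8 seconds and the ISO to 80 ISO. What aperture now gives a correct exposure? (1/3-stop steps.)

f/1.4

Scene light: 2 stops darker.
Shutter speed: 1/5 → 1/4 → 0.3 → 0.4 → 0.5 → 0.6 → 0.8 — 2 stops slower (brighter).
ISO: 200 → 160 → 125 → 100 → 80 — 1 1/3 stops dropped (darker).
Net so far: 1 1/3 stops darker. Aperture: f/2.2 → f/2 → f/1.8 → f/1.6 → f/1.4.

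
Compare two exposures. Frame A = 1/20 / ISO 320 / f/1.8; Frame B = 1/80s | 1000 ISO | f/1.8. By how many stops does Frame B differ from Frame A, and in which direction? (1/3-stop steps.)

1/3 stop darker

Aperture: unchanged.
Shutter speed: 1/20 → 1/25 → 1/30 → 1/40 → 1/50 → 1/60 → 1/80 — 2 stops shorter (darker).
ISO: 320 → 400 → 500 → 640 → 800 → 1000 — 1 2/3 stops raised (brighter).
Net: −2 +1 2/3 = −1/3 stops.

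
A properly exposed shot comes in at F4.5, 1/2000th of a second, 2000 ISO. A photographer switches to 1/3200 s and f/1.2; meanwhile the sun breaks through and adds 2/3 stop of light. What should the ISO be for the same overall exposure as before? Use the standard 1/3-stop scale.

ISO 160

Scene light: 2/3 stop brighter.
Shutter speed: 1/2000 → 1/2500 → 1/3200 — 2/3 stop shorter (darker).
Aperture: f/4.5 → f/4 → f/3.5 → f/3.2 → f/2.8 → f/2.5 → f/2.2 → f/2 → f/1.8 → f/1.6 → f/1.4 → f/1.2 — 3 2/3 stops wider (brighter).
Net so far: 3 2/3 stops brighter. ISO: 2000 → 1600 → 1250 → 1000 → 800 → 640 → 500 → 400 → 320 → 250 → 200 → 160.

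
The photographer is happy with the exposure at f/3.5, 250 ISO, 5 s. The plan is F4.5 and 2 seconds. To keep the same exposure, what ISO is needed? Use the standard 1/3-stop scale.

ISO 1000

Aperture: f/3.5 → f/4 → f/4.5 — 2/3 stop stopped down (darker).
Shutter speed: 5 → 4 → 3.2 → 2.5 → 2 — 1 1/3 stops faster (darker).
Net change so far: 2 stops darker. Offset with the ISO: 250 → 320 → 400 → 500 → 640 → 800 → 1000.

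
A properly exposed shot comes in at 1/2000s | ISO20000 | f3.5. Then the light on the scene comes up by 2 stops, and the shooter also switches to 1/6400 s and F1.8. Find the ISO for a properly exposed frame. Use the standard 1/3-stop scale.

ISO 4000

Scene light: 2 stops brighter.
Shutter speed: 1/2000 → 1/2500 → 1/3200 → 1/4000 → 1/5000 → 1/6400 — 1 2/3 stops shorter (darker).
Aperture: f/3.5 → f/3.2 → f/2.8 → f/2.5 → f/2.2 → f/2 → f/1.8 — 2 stops opened up (brighter).
Net so far: 2 1/3 stops brighter. ISO: 20000 → 16000 → 12800 → 10000 → 8000 → 6400 → 5000 → 4000.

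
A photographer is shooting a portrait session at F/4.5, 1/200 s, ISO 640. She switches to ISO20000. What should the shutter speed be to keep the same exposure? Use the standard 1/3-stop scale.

1/6400s

ISO: 640 → 800 → 1000 → 1250 → 1600 → 2000 → 2500 → 3200 → 4000 → 5000 → 6400 → 8000 → 10000 → 12800 → 16000 → 20000 — 5 stops raised (brighter).
Need 5 stops darker from the shutter speed: 1/200 → 1/250 → 1/320 → 1/400 → 1/500 → 1/640 → 1/800 → 1/1000 → 1/1250 → 1/1600 → 1/2000 → 1/2500 → 1/3200 → 1/4000 → 1/5000 → 1/6400.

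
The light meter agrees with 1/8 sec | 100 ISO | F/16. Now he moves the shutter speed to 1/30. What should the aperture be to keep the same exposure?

Shutter speed: 1/8 → 1/15 → 1/30 — 2 stops faster (darker).
Need 2 stops brighter from the aperture: f/16 → f/11 → f/8.

f/8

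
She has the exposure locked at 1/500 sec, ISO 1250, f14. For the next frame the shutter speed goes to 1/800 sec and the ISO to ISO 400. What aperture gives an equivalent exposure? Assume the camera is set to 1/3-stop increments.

f/6.3

Shutter speed: 1/500 → 1/640 → 1/800 — 2/3 stop shorter (darker).
ISO: 1250 → 1000 → 800 → 640 → 500 → 400 — 1 2/3 stops lower (darker).
Net change so far: 2 1/3 stops darker. Offset with the aperture: f/14 → f/13 → f/11 → f/10 → f/9 → f/8 → f/7.1 → f/6.3.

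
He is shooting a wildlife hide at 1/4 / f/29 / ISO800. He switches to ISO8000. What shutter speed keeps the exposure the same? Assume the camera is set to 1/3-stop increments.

1/40s

ISO: 800 → 1000 → 1250 → 1600 → 2000 → 2500 → 3200 → 4000 → 5000 → 6400 → 8000 — 3 1/3 stops higher (brighter).
Need 3 1/3 stops darker from the shutter speed: 1/4 → 1/5 → 1/6 → 1/8 → 1/10 → 1/13 → 1/15 → 1/20 → 1/25 → 1/30 → 1/40.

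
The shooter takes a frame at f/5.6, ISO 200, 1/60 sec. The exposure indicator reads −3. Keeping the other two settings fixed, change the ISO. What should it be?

ISO 1600

Underexposed by 3 stops → need 3 stops brighter.
ISO: 200 → 400 → 800 → 1600.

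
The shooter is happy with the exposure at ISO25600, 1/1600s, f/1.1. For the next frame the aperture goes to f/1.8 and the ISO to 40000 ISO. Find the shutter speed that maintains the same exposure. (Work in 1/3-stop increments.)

1/1000s

Aperture: f/1.1 → f/1.2 → f/1.4 → f/1.6 → f/1.8 — 1 1/3 stops narrower (darker).
ISO: 25600 → 32000 → 40000 — 2/3 stop higher (brighter).
Net change so far: 2/3 stop darker. Offset with the shutter speed: 1/1600 → 1/1250 → 1/1000.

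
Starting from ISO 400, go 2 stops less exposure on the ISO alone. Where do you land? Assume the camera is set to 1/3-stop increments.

ISO 100

ISO: 400 → 320 → 250 → 200 → 160 → 125 → 100 — 2 stops lower (darker).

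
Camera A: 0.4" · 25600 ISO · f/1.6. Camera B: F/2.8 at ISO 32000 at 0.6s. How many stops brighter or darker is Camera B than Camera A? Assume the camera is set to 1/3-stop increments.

Aperture: f/1.6 → f/1.8 → f/2 → f/2.2 → f/2.5 → f/2.8 — 1 2/3 stops smaller aperture (darker).
Shutter speed: 0.4 → 0.5 → 0.6 — 2/3 stop slower (brighter).
ISO: 25600 → 32000 — 1/3 stop higher (brighter).
Net: −1 2/3 +2/3 +1/3 = −2/3 stops.

2/3 stop darker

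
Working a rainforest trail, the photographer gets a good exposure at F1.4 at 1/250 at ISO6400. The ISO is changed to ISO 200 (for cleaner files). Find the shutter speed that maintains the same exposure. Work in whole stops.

1/8s

ISO: 6400 → 3200 → 1600 → 800 → 400 → 200 — 5 stops lower (darker).
Need 5 stops brighter from the shutter speed: 1/250 → 1/125 → 1/60 → 1/30 → 1/15 → 1/8.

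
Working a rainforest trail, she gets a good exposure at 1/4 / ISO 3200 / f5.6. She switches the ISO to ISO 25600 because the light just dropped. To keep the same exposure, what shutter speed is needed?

1/30s

ISO: 3200 → 6400 → 12800 → 25600 — 3 stops higher (brighter).
Need 3 stops darker from the shutter speed: 1/4 → 1/8 → 1/15 → 1/30.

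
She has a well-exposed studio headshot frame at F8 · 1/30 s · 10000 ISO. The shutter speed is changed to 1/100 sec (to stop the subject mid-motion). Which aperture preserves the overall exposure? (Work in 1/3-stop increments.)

Shutter speed: 1/30 → 1/40 → 1/50 → 1/60 → 1/80 → 1/100 — 1 2/3 stops faster (darker).
Need 1 2/3 stops brighter from the aperture: f/8 → f/7.1 → f/6.3 → f/5.6 → f/5 → f/4.5.

f/4.5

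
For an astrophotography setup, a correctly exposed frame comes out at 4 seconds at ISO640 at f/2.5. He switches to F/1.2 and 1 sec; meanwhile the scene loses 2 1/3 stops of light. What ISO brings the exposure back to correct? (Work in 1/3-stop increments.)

Scene light: 2 1/3 stops darker.
Aperture: f/2.5 → f/2.2 → f/2 → f/1.8 → f/1.6 → f/1.4 → f/1.2 — 2 stops opened up (brighter).
Shutter speed: 4 → 3.2 → 2.5 → 2 → 1.6 → 1.3 → 1 — 2 stops faster (darker).
Net so far: 2 1/3 stops darker. ISO: 640 → 800 → 1000 → 1250 → 1600 → 2000 → 2500 → 3200.

ISO 3200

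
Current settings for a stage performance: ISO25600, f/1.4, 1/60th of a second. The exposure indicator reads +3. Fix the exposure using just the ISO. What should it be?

Overexposed by 3 stops → need 3 stops darker.
ISO: 25600 → 12800 → 6400 → 3200.

ISO 3200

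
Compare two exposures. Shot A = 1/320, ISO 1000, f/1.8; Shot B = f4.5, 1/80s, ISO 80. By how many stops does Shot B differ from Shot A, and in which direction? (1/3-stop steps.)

Aperture: f/1.8 → f/2 → f/2.2 → f/2.5 → f/2.8 → f/3.2 → f/3.5 → f/4 → f/4.5 — 2 2/3 stops smaller aperture (darker).
Shutter speed: 1/320 → 1/250 → 1/200 → 1/160 → 1/125 → 1/100 → 1/80 — 2 stops longer (brighter).
ISO: 1000 → 800 → 640 → 500 → 400 → 320 → 250 → 200 → 160 → 125 → 100 → 80 — 3 2/3 stops lower (darker).
Net: −2 2/3 +2 −3 2/3 = −4 1/3 stops.

4 1/3 stops darker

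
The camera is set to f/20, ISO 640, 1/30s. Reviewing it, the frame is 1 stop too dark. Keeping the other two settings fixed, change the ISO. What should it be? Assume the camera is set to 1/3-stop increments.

ISO 1250

Underexposed by 1 stop → need 1 stop brighter.
ISO: 640 → 800 → 1000 → 1250.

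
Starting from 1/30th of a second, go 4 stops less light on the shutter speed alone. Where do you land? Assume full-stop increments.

Shutter speed: 1/30 → 1/60 → 1/125 → 1/250 → 1/500 — 4 stops shorter (darker).

1/500s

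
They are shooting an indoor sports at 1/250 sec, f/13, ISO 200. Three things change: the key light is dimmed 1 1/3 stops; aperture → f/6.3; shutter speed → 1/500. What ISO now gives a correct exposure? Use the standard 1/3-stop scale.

Scene light: 1 1/3 stops darker.
Aperture: f/13 → f/11 → f/10 → f/9 → f/8 → f/7.1 → f/6.3 — 2 stops wider (brighter).
Shutter speed: 1/250 → 1/320 → 1/400 → 1/500 — 1 stop faster (darker).
Net so far: 1/3 stop darker. ISO: 200 → 250.

ISO 250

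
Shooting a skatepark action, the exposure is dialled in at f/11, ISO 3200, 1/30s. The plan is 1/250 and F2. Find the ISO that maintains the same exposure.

Shutter speed: 1/30 → 1/60 → 1/125 → 1/250 — 3 stops shorter (darker).
Aperture: f/11 → f/8 → f/5.6 → f/4 → f/2.8 → f/2 — 5 stops opened up (brighter).
Net change so far: 2 stops brighter. Offset with the ISO: 3200 → 1600 → 800.

ISO 800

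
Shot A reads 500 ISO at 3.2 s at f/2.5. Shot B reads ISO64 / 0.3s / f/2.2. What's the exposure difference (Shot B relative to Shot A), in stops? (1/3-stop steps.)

Aperture: f/2.5 → f/2.2 — 1/3 stop opened up (brighter).
Shutter speed: 3.2 → 2.5 → 2 → 1.6 → 1.3 → 1 → 0.8 → 0.6 → 0.5 → 0.4 → 0.3 — 3 1/3 stops faster (darker).
ISO: 500 → 400 → 320 → 250 → 200 → 160 → 125 → 100 → 80 → 64 — 3 stops dropped (darker).
Net: +1/3 −3 1/3 −3 = −6 stops.

6 stops darker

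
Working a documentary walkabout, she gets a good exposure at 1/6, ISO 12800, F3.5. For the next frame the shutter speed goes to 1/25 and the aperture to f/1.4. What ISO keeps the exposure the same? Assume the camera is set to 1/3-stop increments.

Shutter speed: 1/6 → 1/8 → 1/10 → 1/13 → 1/15 → 1/20 → 1/25 — 2 stops faster (darker).
Aperture: f/3.5 → f/3.2 → f/2.8 → f/2.5 → f/2.2 → f/2 → f/1.8 → f/1.6 → f/1.4 — 2 2/3 stops wider (brighter).
Net change so far: 2/3 stop brighter. Offset with the ISO: 12800 → 10000 → 8000.

ISO 8000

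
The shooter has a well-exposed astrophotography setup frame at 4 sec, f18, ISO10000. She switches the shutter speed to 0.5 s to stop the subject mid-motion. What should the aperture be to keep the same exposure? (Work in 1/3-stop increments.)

f/6.3

Shutter speed: 4 → 3.2 → 2.5 → 2 → 1.6 → 1.3 → 1 → 0.8 → 0.6 → 0.5 — 3 stops shorter (darker).
Need 3 stops brighter from the aperture: f/18 → f/16 → f/14 → f/13 → f/11 → f/10 → f/9 → f/8 → f/7.1 → f/6.3.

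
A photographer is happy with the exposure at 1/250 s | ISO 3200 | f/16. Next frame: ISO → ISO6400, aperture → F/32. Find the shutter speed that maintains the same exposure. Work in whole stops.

ISO: 3200 → 6400 — 1 stop higher (brighter).
Aperture: f/16 → f/22 → f/32 — 2 stops narrower (darker).
Net change so far: 1 stop darker. Offset with the shutter speed: 1/250 → 1/125.

1/125s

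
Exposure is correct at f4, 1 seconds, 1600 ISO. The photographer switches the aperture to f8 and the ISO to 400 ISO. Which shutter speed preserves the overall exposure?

15 s

Aperture: f/4 → f/5.6 → f/8 — 2 stops smaller aperture (darker).
ISO: 1600 → 800 → 400 — 2 stops lower (darker).
Net change so far: 4 stops darker. Offset with the shutter speed: 1 → 2 → 4 → 8 → 15.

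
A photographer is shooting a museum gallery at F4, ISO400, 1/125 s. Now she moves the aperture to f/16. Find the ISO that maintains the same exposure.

ISO 6400

Aperture: f/4 → f/5.6 → f/8 → f/11 → f/16 — 4 stops narrower (darker).
Need 4 stops brighter from the ISO: 400 → 800 → 1600 → 3200 → 6400.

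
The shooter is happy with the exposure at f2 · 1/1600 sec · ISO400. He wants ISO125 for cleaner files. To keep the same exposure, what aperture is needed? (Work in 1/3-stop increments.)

ISO: 400 → 320 → 250 → 200 → 160 → 125 — 1 2/3 stops dropped (darker).
Need 1 2/3 stops brighter from the aperture: f/2 → f/1.8 → f/1.6 → f/1.4 → f/1.2 → f/1.1.

f/1.1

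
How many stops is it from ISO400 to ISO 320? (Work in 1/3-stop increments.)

400 → 320 — count the steps: 1 third-stops = 1/3 stop.

1/3 stop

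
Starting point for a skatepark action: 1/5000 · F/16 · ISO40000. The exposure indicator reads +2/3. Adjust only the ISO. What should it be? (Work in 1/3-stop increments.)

Overexposed by 2/3 stop → need 2/3 stop darker.
ISO: 40000 → 32000 → 25600.

ISO 25600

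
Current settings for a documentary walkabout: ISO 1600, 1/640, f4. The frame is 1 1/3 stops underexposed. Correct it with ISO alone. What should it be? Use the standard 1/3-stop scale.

ISO 4000

Underexposed by 1 1/3 stops → need 1 1/3 stops brighter.
ISO: 1600 → 2000 → 2500 → 3200 → 4000.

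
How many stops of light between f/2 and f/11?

f/2 → f/2.8 → f/4 → f/5.6 → f/8 → f/11 — count the steps: 5 stops.

5 stops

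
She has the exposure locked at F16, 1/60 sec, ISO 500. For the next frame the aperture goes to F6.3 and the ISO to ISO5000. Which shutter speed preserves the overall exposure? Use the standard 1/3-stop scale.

1/4000s

Aperture: f/16 → f/14 → f/13 → f/11 → f/10 → f/9 → f/8 → f/7.1 → f/6.3 — 2 2/3 stops larger aperture (brighter).
ISO: 500 → 640 → 800 → 1000 → 1250 → 1600 → 2000 → 2500 → 3200 → 4000 → 5000 — 3 1/3 stops raised (brighter).
Net change so far: 6 stops brighter. Offset with the shutter speed: 1/60 → 1/80 → 1/100 → 1/125 → 1/160 → 1/200 → 1/250 → 1/320 → 1/400 → 1/500 → 1/640 → 1/800 → 1/1000 → 1/1250 → 1/1600 → 1/2000 → 1/2500 → 1/3200 → 1/4000.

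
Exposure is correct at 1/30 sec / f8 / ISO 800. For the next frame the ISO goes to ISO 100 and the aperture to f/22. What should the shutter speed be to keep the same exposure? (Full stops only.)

ISO: 800 → 400 → 200 → 100 — 3 stops dropped (darker).
Aperture: f/8 → f/11 → f/16 → f/22 — 3 stops narrower (darker).
Net change so far: 6 stops darker. Offset with the shutter speed: 1/30 → 1/15 → 1/8 → 1/4 → 1/2 → 1 → 2.

2 s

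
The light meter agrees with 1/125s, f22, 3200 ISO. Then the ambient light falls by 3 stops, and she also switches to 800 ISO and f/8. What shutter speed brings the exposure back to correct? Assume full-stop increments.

1/30s

Scene light: 3 stops darker.
ISO: 3200 → 1600 → 800 — 2 stops lower (darker).
Aperture: f/22 → f/16 → f/11 → f/8 — 3 stops opened up (brighter).
Net so far: 2 stops darker. Shutter speed: 1/125 → 1/60 → 1/30.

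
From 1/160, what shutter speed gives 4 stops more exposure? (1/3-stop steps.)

1/10s

Shutter speed: 1/160 → 1/125 → 1/100 → 1/80 → 1/60 → 1/50 → 1/40 → 1/30 → 1/25 → 1/20 → 1/15 → 1/13 → 1/10 — 4 stops slower (brighter).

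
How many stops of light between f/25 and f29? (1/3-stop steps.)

f/25 → f/29 — count the steps: 1 third-stops = 1/3 stop.

1/3 stop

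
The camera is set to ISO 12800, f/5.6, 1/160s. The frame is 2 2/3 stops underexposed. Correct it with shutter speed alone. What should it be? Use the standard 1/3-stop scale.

1/25s

Underexposed by 2 2/3 stops → need 2 2/3 stops brighter.
Shutter speed: 1/160 → 1/125 → 1/100 → 1/80 → 1/60 → 1/50 → 1/40 → 1/30 → 1/25.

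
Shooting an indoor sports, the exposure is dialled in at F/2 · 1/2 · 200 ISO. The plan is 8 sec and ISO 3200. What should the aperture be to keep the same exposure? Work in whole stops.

Shutter speed: 1/2 → 1 → 2 → 4 → 8 — 4 stops longer (brighter).
ISO: 200 → 400 → 800 → 1600 → 3200 — 4 stops raised (brighter).
Net change so far: 8 stops brighter. Offset with the aperture: f/2 → f/2.8 → f/4 → f/5.6 → f/8 → f/11 → f/16 → f/22 → f/32.

f/32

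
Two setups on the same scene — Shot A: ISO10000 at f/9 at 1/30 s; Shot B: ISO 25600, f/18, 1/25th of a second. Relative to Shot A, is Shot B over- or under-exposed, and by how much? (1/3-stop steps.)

Aperture: f/9 → f/10 → f/11 → f/13 → f/14 → f/16 → f/18 — 2 stops smaller aperture (darker).
Shutter speed: 1/30 → 1/25 — 1/3 stop slower (brighter).
ISO: 10000 → 12800 → 16000 → 20000 → 25600 — 1 1/3 stops raised (brighter).
Net: −2 +1/3 +1 1/3 = −1/3 stops.

1/3 stop darker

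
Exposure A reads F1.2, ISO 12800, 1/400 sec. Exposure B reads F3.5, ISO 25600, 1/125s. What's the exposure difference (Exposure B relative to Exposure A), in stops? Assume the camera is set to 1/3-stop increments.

Aperture: f/1.2 → f/1.4 → f/1.6 → f/1.8 → f/2 → f/2.2 → f/2.5 → f/2.8 → f/3.2 → f/3.5 — 3 stops smaller aperture (darker).
Shutter speed: 1/400 → 1/320 → 1/250 → 1/200 → 1/160 → 1/125 — 1 2/3 stops longer (brighter).
ISO: 12800 → 16000 → 20000 → 25600 — 1 stop raised (brighter).
Net: −3 +1 2/3 +1 = −1/3 stops.

1/3 stop darker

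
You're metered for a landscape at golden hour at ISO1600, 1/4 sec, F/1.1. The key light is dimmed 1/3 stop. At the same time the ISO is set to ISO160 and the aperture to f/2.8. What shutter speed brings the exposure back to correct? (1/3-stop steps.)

20 s

Scene light: 1/3 stop darker.
ISO: 1600 → 1250 → 1000 → 800 → 640 → 500 → 400 → 320 → 250 → 200 → 160 — 3 1/3 stops dropped (darker).
Aperture: f/1.1 → f/1.2 → f/1.4 → f/1.6 → f/1.8 → f/2 → f/2.2 → f/2.5 → f/2.8 — 2 2/3 stops smaller aperture (darker).
Net so far: 6 1/3 stops darker. Shutter speed: 1/4 → 0.3 → 0.4 → 0.5 → 0.6 → 0.8 → 1 → 1.3 → 1.6 → 2 → 2.5 → 3.2 → 4 → 5 → 6 → 8 → 10 → 13 → 15 → 20.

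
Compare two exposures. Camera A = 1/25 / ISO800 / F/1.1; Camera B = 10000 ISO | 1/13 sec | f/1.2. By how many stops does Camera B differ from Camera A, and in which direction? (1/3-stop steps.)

4 1/3 stops brighter

Aperture: f/1.1 → f/1.2 — 1/3 stop stopped down (darker).
Shutter speed: 1/25 → 1/20 → 1/15 → 1/13 — 1 stop longer (brighter).
ISO: 800 → 1000 → 1250 → 1600 → 2000 → 2500 → 3200 → 4000 → 5000 → 6400 → 8000 → 10000 — 3 2/3 stops raised (brighter).
Net: −1/3 +1 +3 2/3 = +4 1/3 stops.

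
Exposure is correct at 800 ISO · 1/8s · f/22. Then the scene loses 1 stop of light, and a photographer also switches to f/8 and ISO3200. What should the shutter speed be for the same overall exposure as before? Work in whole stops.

Scene light: 1 stop darker.
Aperture: f/22 → f/16 → f/11 → f/8 — 3 stops wider (brighter).
ISO: 800 → 1600 → 3200 — 2 stops higher (brighter).
Net so far: 4 stops brighter. Shutter speed: 1/8 → 1/15 → 1/30 → 1/60 → 1/125.

1/125s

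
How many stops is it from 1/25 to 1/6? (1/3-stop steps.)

1/25 → 1/20 → 1/15 → 1/13 → 1/10 → 1/8 → 1/6 — count the steps: 6 third-stops = 2 stops.

2 stops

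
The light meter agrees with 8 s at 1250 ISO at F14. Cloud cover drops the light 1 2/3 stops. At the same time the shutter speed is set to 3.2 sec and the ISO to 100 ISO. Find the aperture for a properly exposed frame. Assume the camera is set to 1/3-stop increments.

f/1.4

Scene light: 1 2/3 stops darker.
Shutter speed: 8 → 6 → 5 → 4 → 3.2 — 1 1/3 stops shorter (darker).
ISO: 1250 → 1000 → 800 → 640 → 500 → 400 → 320 → 250 → 200 → 160 → 125 → 100 — 3 2/3 stops dropped (darker).
Net so far: 6 2/3 stops darker. Aperture: f/14 → f/13 → f/11 → f/10 → f/9 → f/8 → f/7.1 → f/6.3 → f/5.6 → f/5 → f/4.5 → f/4 → f/3.5 → f/3.2 → f/2.8 → f/2.5 → f/2.2 → f/2 → f/1.8 → f/1.6 → f/1.4.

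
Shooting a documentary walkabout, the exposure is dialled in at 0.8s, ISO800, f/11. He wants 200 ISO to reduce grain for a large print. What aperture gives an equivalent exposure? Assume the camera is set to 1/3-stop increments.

f/5.6

ISO: 800 → 640 → 500 → 400 → 320 → 250 → 200 — 2 stops lower (darker).
Need 2 stops brighter from the aperture: f/11 → f/10 → f/9 → f/8 → f/7.1 → f/6.3 → f/5.6.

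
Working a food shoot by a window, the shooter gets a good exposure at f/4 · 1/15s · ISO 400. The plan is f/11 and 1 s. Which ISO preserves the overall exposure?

Aperture: f/4 → f/5.6 → f/8 → f/11 — 3 stops narrower (darker).
Shutter speed: 1/15 → 1/8 → 1/4 → 1/2 → 1 — 4 stops slower (brighter).
Net change so far: 1 stop brighter. Offset with the ISO: 400 → 200.

ISO 200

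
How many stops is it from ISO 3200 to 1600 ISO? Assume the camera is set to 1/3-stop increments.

1 stop

3200 → 2500 → 2000 → 1600 — count the steps: 3 third-stops = 1 stop.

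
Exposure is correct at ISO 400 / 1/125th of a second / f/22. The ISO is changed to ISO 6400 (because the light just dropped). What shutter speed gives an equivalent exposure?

ISO: 400 → 800 → 1600 → 3200 → 6400 — 4 stops higher (brighter).
Need 4 stops darker from the shutter speed: 1/125 → 1/250 → 1/500 → 1/1000 → 1/2000.

1/2000s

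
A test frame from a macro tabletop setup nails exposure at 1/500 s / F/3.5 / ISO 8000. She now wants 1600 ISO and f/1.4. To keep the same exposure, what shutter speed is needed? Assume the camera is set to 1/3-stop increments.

1/640s

ISO: 8000 → 6400 → 5000 → 4000 → 3200 → 2500 → 2000 → 1600 — 2 1/3 stops lower (darker).
Aperture: f/3.5 → f/3.2 → f/2.8 → f/2.5 → f/2.2 → f/2 → f/1.8 → f/1.6 → f/1.4 — 2 2/3 stops larger aperture (brighter).
Net change so far: 1/3 stop brighter. Offset with the shutter speed: 1/500 → 1/640.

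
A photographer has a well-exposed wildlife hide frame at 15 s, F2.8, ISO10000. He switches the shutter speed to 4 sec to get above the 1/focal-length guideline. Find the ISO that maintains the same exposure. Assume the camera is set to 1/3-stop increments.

ISO 40000

Shutter speed: 15 → 13 → 10 → 8 → 6 → 5 → 4 — 2 stops faster (darker).
Need 2 stops brighter from the ISO: 10000 → 12800 → 16000 → 20000 → 25600 → 32000 → 40000.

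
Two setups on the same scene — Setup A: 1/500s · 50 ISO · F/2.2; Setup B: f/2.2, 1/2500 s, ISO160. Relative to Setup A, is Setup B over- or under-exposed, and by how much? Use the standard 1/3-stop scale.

Aperture: unchanged.
Shutter speed: 1/500 → 1/640 → 1/800 → 1/1000 → 1/1250 → 1/1600 → 1/2000 → 1/2500 — 2 1/3 stops faster (darker).
ISO: 50 → 64 → 80 → 100 → 125 → 160 — 1 2/3 stops raised (brighter).
Net: −2 1/3 +1 2/3 = −2/3 stops.

2/3 stop darker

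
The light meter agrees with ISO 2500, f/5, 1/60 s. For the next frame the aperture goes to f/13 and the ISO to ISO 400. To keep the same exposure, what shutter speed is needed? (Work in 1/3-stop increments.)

0.6 s

Aperture: f/5 → f/5.6 → f/6.3 → f/7.1 → f/8 → f/9 → f/10 → f/11 → f/13 — 2 2/3 stops smaller aperture (darker).
ISO: 2500 → 2000 → 1600 → 1250 → 1000 → 800 → 640 → 500 → 400 — 2 2/3 stops dropped (darker).
Net change so far: 5 1/3 stops darker. Offset with the shutter speed: 1/60 → 1/50 → 1/40 → 1/30 → 1/25 → 1/20 → 1/15 → 1/13 → 1/10 → 1/8 → 1/6 → 1/5 → 1/4 → 0.3 → 0.4 → 0.5 → 0.6.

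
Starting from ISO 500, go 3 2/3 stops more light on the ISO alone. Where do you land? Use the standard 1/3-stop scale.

ISO 6400

ISO: 500 → 640 → 800 → 1000 → 1250 → 1600 → 2000 → 2500 → 3200 → 4000 → 5000 → 6400 — 3 2/3 stops raised (brighter).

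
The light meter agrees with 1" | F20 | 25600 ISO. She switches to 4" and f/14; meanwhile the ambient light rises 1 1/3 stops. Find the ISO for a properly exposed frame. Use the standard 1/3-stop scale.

ISO 1250

Scene light: 1 1/3 stops brighter.
Shutter speed: 1 → 1.3 → 1.6 → 2 → 2.5 → 3.2 → 4 — 2 stops longer (brighter).
Aperture: f/20 → f/18 → f/16 → f/14 — 1 stop larger aperture (brighter).
Net so far: 4 1/3 stops brighter. ISO: 25600 → 20000 → 16000 → 12800 → 10000 → 8000 → 6400 → 5000 → 4000 → 3200 → 2500 → 2000 → 1600 → 1250.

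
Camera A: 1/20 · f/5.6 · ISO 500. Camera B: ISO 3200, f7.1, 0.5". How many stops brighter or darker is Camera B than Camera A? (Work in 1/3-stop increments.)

Aperture: f/5.6 → f/6.3 → f/7.1 — 2/3 stop stopped down (darker).
Shutter speed: 1/20 → 1/15 → 1/13 → 1/10 → 1/8 → 1/6 → 1/5 → 1/4 → 0.3 → 0.4 → 0.5 — 3 1/3 stops slower (brighter).
ISO: 500 → 640 → 800 → 1000 → 1250 → 1600 → 2000 → 2500 → 3200 — 2 2/3 stops raised (brighter).
Net: −2/3 +3 1/3 +2 2/3 = +5 1/3 stops.

5 1/3 stops brighter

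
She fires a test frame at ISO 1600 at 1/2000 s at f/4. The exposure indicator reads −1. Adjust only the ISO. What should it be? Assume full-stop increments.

Underexposed by 1 stop → need 1 stop brighter.
ISO: 1600 → 3200.

ISO 3200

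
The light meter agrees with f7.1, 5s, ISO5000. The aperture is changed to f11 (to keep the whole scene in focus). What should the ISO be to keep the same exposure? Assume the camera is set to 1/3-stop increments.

ISO 12800

Aperture: f/7.1 → f/8 → f/9 → f/10 → f/11 — 1 1/3 stops smaller aperture (darker).
Need 1 1/3 stops brighter from the ISO: 5000 → 6400 → 8000 → 10000 → 12800.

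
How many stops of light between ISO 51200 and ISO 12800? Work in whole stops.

51200 → 25600 → 12800 — count the steps: 2 stops.

2 stops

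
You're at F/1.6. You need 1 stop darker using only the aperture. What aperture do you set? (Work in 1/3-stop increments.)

f/2.2

Aperture: f/1.6 → f/1.8 → f/2 → f/2.2 — 1 stop narrower (darker).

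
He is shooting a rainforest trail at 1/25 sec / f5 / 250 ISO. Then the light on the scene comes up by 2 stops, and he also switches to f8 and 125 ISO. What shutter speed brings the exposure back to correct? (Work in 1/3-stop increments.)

1/20s

Scene light: 2 stops brighter.
Aperture: f/5 → f/5.6 → f/6.3 → f/7.1 → f/8 — 1 1/3 stops stopped down (darker).
ISO: 250 → 200 → 160 → 125 — 1 stop dropped (darker).
Net so far: 1/3 stop darker. Shutter speed: 1/25 → 1/20.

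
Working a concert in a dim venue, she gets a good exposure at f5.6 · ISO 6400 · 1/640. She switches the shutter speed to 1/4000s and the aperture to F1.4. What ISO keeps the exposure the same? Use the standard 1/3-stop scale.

ISO 2500

Shutter speed: 1/640 → 1/800 → 1/1000 → 1/1250 → 1/1600 → 1/2000 → 1/2500 → 1/3200 → 1/4000 — 2 2/3 stops shorter (darker).
Aperture: f/5.6 → f/5 → f/4.5 → f/4 → f/3.5 → f/3.2 → f/2.8 → f/2.5 → f/2.2 → f/2 → f/1.8 → f/1.6 → f/1.4 — 4 stops larger aperture (brighter).
Net change so far: 1 1/3 stops brighter. Offset with the ISO: 6400 → 5000 → 4000 → 3200 → 2500.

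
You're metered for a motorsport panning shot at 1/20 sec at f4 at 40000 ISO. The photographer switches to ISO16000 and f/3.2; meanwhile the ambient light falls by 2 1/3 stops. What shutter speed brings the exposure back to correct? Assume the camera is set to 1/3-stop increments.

0.4 s

Scene light: 2 1/3 stops darker.
ISO: 40000 → 32000 → 25600 → 20000 → 16000 — 1 1/3 stops dropped (darker).
Aperture: f/4 → f/3.5 → f/3.2 — 2/3 stop opened up (brighter).
Net so far: 3 stops darker. Shutter speed: 1/20 → 1/15 → 1/13 → 1/10 → 1/8 → 1/6 → 1/5 → 1/4 → 0.3 → 0.4.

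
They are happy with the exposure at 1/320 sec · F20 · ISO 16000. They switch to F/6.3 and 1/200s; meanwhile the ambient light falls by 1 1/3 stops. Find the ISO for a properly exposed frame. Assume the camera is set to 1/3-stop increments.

Scene light: 1 1/3 stops darker.
Aperture: f/20 → f/18 → f/16 → f/14 → f/13 → f/11 → f/10 → f/9 → f/8 → f/7.1 → f/6.3 — 3 1/3 stops larger aperture (brighter).
Shutter speed: 1/320 → 1/250 → 1/200 — 2/3 stop longer (brighter).
Net so far: 2 2/3 stops brighter. ISO: 16000 → 12800 → 10000 → 8000 → 6400 → 5000 → 4000 → 3200 → 2500.

ISO 2500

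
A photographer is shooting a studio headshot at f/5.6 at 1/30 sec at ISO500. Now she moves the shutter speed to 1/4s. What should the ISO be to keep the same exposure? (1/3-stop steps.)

Shutter speed: 1/30 → 1/25 → 1/20 → 1/15 → 1/13 → 1/10 → 1/8 → 1/6 → 1/5 → 1/4 — 3 stops longer (brighter).
Need 3 stops darker from the ISO: 500 → 400 → 320 → 250 → 200 → 160 → 125 → 100 → 80 → 64.

ISO 64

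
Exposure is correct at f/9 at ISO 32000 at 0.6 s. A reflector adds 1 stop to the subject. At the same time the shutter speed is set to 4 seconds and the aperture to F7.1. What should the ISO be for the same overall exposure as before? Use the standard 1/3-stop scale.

Scene light: 1 stop brighter.
Shutter speed: 0.6 → 0.8 → 1 → 1.3 → 1.6 → 2 → 2.5 → 3.2 → 4 — 2 2/3 stops slower (brighter).
Aperture: f/9 → f/8 → f/7.1 — 2/3 stop opened up (brighter).
Net so far: 4 1/3 stops brighter. ISO: 32000 → 25600 → 20000 → 16000 → 12800 → 10000 → 8000 → 6400 → 5000 → 4000 → 3200 → 2500 → 2000 → 1600.

ISO 1600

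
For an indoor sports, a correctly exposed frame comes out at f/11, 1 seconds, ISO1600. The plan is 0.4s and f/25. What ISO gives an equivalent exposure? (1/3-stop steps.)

Shutter speed: 1 → 0.8 → 0.6 → 0.5 → 0.4 — 1 1/3 stops faster (darker).
Aperture: f/11 → f/13 → f/14 → f/16 → f/18 → f/20 → f/22 → f/25 — 2 1/3 stops narrower (darker).
Net change so far: 3 2/3 stops darker. Offset with the ISO: 1600 → 2000 → 2500 → 3200 → 4000 → 5000 → 6400 → 8000 → 10000 → 12800 → 16000 → 20000.

ISO 20000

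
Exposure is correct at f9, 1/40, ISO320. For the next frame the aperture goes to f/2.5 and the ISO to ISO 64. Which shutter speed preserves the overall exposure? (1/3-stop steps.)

1/100s

Aperture: f/9 → f/8 → f/7.1 → f/6.3 → f/5.6 → f/5 → f/4.5 → f/4 → f/3.5 → f/3.2 → f/2.8 → f/2.5 — 3 2/3 stops wider (brighter).
ISO: 320 → 250 → 200 → 160 → 125 → 100 → 80 → 64 — 2 1/3 stops lower (darker).
Net change so far: 1 1/3 stops brighter. Offset with the shutter speed: 1/40 → 1/50 → 1/60 → 1/80 → 1/100.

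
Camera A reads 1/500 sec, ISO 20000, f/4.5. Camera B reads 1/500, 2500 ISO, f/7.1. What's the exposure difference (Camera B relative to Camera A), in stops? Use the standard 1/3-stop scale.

Aperture: f/4.5 → f/5 → f/5.6 → f/6.3 → f/7.1 — 1 1/3 stops narrower (darker).
Shutter speed: unchanged.
ISO: 20000 → 16000 → 12800 → 10000 → 8000 → 6400 → 5000 → 4000 → 3200 → 2500 — 3 stops lower (darker).
Net: −1 1/3 −3 = −4 1/3 stops.

4 1/3 stops darker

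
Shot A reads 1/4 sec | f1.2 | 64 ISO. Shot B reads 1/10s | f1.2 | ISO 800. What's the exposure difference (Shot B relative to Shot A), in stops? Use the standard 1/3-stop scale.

2 1/3 stops brighter

Aperture: unchanged.
Shutter speed: 1/4 → 1/5 → 1/6 → 1/8 → 1/10 — 1 1/3 stops faster (darker).
ISO: 64 → 80 → 100 → 125 → 160 → 200 → 250 → 320 → 400 → 500 → 640 → 800 — 3 2/3 stops higher (brighter).
Net: −1 1/3 +3 2/3 = +2 1/3 stops.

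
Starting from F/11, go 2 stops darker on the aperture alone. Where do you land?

f/22

Aperture: f/11 → f/16 → f/22 — 2 stops stopped down (darker).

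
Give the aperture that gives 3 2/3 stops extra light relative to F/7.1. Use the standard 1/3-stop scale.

Aperture: f/7.1 → f/6.3 → f/5.6 → f/5 → f/4.5 → f/4 → f/3.5 → f/3.2 → f/2.8 → f/2.5 → f/2.2 → f/2 — 3 2/3 stops opened up (brighter).

f/2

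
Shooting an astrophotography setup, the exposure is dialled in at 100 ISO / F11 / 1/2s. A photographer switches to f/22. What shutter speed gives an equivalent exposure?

Aperture: f/11 → f/16 → f/22 — 2 stops stopped down (darker).
Need 2 stops brighter from the shutter speed: 1/2 → 1 → 2.

2 s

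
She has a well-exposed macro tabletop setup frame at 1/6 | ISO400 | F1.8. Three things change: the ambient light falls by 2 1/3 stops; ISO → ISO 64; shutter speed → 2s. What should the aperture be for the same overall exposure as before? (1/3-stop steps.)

f/1.1

Scene light: 2 1/3 stops darker.
ISO: 400 → 320 → 250 → 200 → 160 → 125 → 100 → 80 → 64 — 2 2/3 stops dropped (darker).
Shutter speed: 1/6 → 1/5 → 1/4 → 0.3 → 0.4 → 0.5 → 0.6 → 0.8 → 1 → 1.3 → 1.6 → 2 — 3 2/3 stops slower (brighter).
Net so far: 1 1/3 stops darker. Aperture: f/1.8 → f/1.6 → f/1.4 → f/1.2 → f/1.1.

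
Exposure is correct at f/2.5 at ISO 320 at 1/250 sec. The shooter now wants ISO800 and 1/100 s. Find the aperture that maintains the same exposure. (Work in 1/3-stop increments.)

f/6.3

ISO: 320 → 400 → 500 → 640 → 800 — 1 1/3 stops higher (brighter).
Shutter speed: 1/250 → 1/200 → 1/160 → 1/125 → 1/100 — 1 1/3 stops longer (brighter).
Net change so far: 2 2/3 stops brighter. Offset with the aperture: f/2.5 → f/2.8 → f/3.2 → f/3.5 → f/4 → f/4.5 → f/5 → f/5.6 → f/6.3.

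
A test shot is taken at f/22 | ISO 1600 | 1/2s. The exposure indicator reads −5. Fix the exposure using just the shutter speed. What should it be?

Underexposed by 5 stops → need 5 stops brighter.
Shutter speed: 1/2 → 1 → 2 → 4 → 8 → 15.

15 s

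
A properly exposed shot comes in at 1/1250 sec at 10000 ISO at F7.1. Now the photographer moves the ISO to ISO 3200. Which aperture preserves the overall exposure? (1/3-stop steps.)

f/4

ISO: 10000 → 8000 → 6400 → 5000 → 4000 → 3200 — 1 2/3 stops lower (darker).
Need 1 2/3 stops brighter from the aperture: f/7.1 → f/6.3 → f/5.6 → f/5 → f/4.5 → f/4.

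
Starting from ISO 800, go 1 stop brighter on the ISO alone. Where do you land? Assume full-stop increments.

ISO 1600

ISO: 800 → 1600 — 1 stop higher (brighter).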